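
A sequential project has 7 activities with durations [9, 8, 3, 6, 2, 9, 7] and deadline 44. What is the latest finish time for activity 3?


LF(activity 3) = deadline - sum of successor durations
Successors: activities 4 through 7 with durations [6, 2, 9, 7]
Sum of successor durations = 24
LF = 44 - 24 = 20

20


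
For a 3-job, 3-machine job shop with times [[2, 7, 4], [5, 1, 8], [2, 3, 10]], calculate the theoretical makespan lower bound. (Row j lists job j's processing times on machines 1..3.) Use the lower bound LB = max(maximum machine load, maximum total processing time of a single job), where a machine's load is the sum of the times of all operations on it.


Machine loads:
  Machine 1: 2 + 5 + 2 = 9
  Machine 2: 7 + 1 + 3 = 11
  Machine 3: 4 + 8 + 10 = 22
Max machine load = 22
Job totals:
  Job 1: 13
  Job 2: 14
  Job 3: 15
Max job total = 15
Lower bound = max(22, 15) = 22

22


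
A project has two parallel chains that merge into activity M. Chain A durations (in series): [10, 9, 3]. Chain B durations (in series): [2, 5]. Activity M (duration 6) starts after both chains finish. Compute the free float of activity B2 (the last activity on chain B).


ES(B2) = sum of predecessors on chain B = 2
EF(B2) = ES + duration = 2 + 5 = 7
Successor of B2 is M. ES(M) = max(sum(A), sum(B)) = max(22, 7) = 22
Free float = ES(successor) - EF(current) = 22 - 7 = 15

15


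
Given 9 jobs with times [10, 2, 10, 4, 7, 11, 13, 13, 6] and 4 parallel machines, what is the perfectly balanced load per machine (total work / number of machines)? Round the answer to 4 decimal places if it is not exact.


Total processing time = 10 + 2 + 10 + 4 + 7 + 11 + 13 + 13 + 6 = 76
Number of machines = 4
Ideal balanced load = 76 / 4 = 19.0

19.0


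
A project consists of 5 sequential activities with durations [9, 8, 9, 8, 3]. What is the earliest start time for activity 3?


Activity 3 starts after activities 1 through 2 complete.
Predecessor durations: [9, 8]
ES = 9 + 8 = 17

17


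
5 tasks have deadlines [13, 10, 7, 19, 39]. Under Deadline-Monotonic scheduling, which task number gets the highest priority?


Sort tasks by relative deadline (ascending):
  Task 3: deadline = 7
  Task 2: deadline = 10
  Task 1: deadline = 13
  Task 4: deadline = 19
  Task 5: deadline = 39
Priority order (highest first): [3, 2, 1, 4, 5]
Highest priority task = 3

3


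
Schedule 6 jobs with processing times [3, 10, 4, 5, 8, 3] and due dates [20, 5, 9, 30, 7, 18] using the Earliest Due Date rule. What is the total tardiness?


Sort by due date (EDD order): [(10, 5), (8, 7), (4, 9), (3, 18), (3, 20), (5, 30)]
Compute completion times and tardiness:
  Job 1: p=10, d=5, C=10, tardiness=max(0,10-5)=5
  Job 2: p=8, d=7, C=18, tardiness=max(0,18-7)=11
  Job 3: p=4, d=9, C=22, tardiness=max(0,22-9)=13
  Job 4: p=3, d=18, C=25, tardiness=max(0,25-18)=7
  Job 5: p=3, d=20, C=28, tardiness=max(0,28-20)=8
  Job 6: p=5, d=30, C=33, tardiness=max(0,33-30)=3
Total tardiness = 47

47


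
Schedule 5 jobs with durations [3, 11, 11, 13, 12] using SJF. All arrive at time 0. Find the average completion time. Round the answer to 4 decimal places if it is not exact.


SJF order (ascending): [3, 11, 11, 12, 13]
Completion times:
  Job 1: burst=3, C=3
  Job 2: burst=11, C=14
  Job 3: burst=11, C=25
  Job 4: burst=12, C=37
  Job 5: burst=13, C=50
Average completion = 129/5 = 25.8

25.8


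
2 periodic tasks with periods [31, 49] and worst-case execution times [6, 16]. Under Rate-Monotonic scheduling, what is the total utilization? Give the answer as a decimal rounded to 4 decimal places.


Compute individual utilizations (exact fractions):
  Task 1: C/T = 6/31 (approx. 0.1935)
  Task 2: C/T = 16/49 (approx. 0.3265)
Total utilization U = 6/31 + 16/49 = 790/1519
Rounded to 4 decimal places: U = 0.5201
RM (Liu & Layland) bound for 2 tasks = 0.828427; compare with U = 790/1519 (approx. 0.520079)
U <= bound, so schedulable by RM sufficient condition.

0.5201


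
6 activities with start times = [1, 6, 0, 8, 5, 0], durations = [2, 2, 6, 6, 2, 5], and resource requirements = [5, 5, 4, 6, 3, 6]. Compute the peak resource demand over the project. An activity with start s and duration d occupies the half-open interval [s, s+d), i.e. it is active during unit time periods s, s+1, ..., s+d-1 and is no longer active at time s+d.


Each activity i is active on [start_i, start_i + duration_i).
Compute total resource usage per time slot:
  t=0: active resources = [4, 6], total = 10
  t=1: active resources = [5, 4, 6], total = 15
  t=2: active resources = [5, 4, 6], total = 15
  t=3: active resources = [4, 6], total = 10
  t=4: active resources = [4, 6], total = 10
  t=5: active resources = [4, 3], total = 7
  t=6: active resources = [5, 3], total = 8
  t=7: active resources = [5], total = 5
  t=8: active resources = [6], total = 6
  t=9: active resources = [6], total = 6
  t=10: active resources = [6], total = 6
  t=11: active resources = [6], total = 6
  t=12: active resources = [6], total = 6
  t=13: active resources = [6], total = 6
Peak resource demand = 15

15


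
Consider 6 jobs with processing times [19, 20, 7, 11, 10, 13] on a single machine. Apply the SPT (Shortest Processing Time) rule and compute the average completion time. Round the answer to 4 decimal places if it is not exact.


Sort jobs by processing time (SPT order): [7, 10, 11, 13, 19, 20]
Compute completion times sequentially:
  Job 1: processing = 7, completes at 7
  Job 2: processing = 10, completes at 17
  Job 3: processing = 11, completes at 28
  Job 4: processing = 13, completes at 41
  Job 5: processing = 19, completes at 60
  Job 6: processing = 20, completes at 80
Sum of completion times = 233
Average completion time = 233/6 = 38.8333

38.8333


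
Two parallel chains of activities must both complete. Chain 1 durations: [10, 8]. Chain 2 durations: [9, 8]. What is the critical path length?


Path A total = 10 + 8 = 18
Path B total = 9 + 8 = 17
Critical path = longest path = max(18, 17) = 18

18


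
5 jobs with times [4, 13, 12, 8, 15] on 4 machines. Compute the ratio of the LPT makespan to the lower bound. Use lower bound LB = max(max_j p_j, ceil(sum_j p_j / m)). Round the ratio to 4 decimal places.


LPT order: [15, 13, 12, 8, 4]
Machine loads after assignment: [15, 13, 12, 12]
LPT makespan = 15
Lower bound = max(max_job, ceil(total/4)) = max(15, 13) = 15
Ratio = 15 / 15 = 1.0

1.0


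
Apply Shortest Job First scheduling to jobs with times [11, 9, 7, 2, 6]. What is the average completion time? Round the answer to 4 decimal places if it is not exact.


SJF order (ascending): [2, 6, 7, 9, 11]
Completion times:
  Job 1: burst=2, C=2
  Job 2: burst=6, C=8
  Job 3: burst=7, C=15
  Job 4: burst=9, C=24
  Job 5: burst=11, C=35
Average completion = 84/5 = 16.8

16.8


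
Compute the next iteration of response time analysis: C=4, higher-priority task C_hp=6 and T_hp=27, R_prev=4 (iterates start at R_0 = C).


R_next = C + ceil(R_prev / T_hp) * C_hp
ceil(4 / 27) = ceil(0.1481) = 1
Interference = 1 * 6 = 6
R_next = 4 + 6 = 10

10


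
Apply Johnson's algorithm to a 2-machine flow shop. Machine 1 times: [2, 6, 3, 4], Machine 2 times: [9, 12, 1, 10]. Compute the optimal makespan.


Apply Johnson's rule:
  Group 1 (a <= b): [(1, 2, 9), (4, 4, 10), (2, 6, 12)]
  Group 2 (a > b): [(3, 3, 1)]
Optimal job order: [1, 4, 2, 3]
Schedule:
  Job 1: M1 done at 2, M2 done at 11
  Job 4: M1 done at 6, M2 done at 21
  Job 2: M1 done at 12, M2 done at 33
  Job 3: M1 done at 15, M2 done at 34
Makespan = 34

34


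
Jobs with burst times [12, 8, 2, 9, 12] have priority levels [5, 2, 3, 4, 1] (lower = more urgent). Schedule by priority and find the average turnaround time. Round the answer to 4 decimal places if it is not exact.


Sort by priority (ascending = highest first):
Order: [(1, 12), (2, 8), (3, 2), (4, 9), (5, 12)]
Completion times:
  Priority 1, burst=12, C=12
  Priority 2, burst=8, C=20
  Priority 3, burst=2, C=22
  Priority 4, burst=9, C=31
  Priority 5, burst=12, C=43
Average turnaround = 128/5 = 25.6

25.6


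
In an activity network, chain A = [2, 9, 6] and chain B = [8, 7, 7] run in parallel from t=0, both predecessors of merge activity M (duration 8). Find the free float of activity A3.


ES(A3) = sum of predecessors on chain A = 11
EF(A3) = ES + duration = 11 + 6 = 17
Successor of A3 is M. ES(M) = max(sum(A), sum(B)) = max(17, 22) = 22
Free float = ES(successor) - EF(current) = 22 - 17 = 5

5


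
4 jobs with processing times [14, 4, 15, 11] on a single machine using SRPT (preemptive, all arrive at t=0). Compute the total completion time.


Since all jobs arrive at t=0, SRPT equals SPT ordering.
SPT order: [4, 11, 14, 15]
Completion times:
  Job 1: p=4, C=4
  Job 2: p=11, C=15
  Job 3: p=14, C=29
  Job 4: p=15, C=44
Total completion time = 4 + 15 + 29 + 44 = 92

92


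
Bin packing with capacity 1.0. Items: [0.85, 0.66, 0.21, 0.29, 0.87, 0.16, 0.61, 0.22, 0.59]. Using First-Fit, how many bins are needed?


Place items sequentially using First-Fit:
  Item 0.85 -> new Bin 1
  Item 0.66 -> new Bin 2
  Item 0.21 -> Bin 2 (now 0.87)
  Item 0.29 -> new Bin 3
  Item 0.87 -> new Bin 4
  Item 0.16 -> Bin 3 (now 0.45)
  Item 0.61 -> new Bin 5
  Item 0.22 -> Bin 3 (now 0.67)
  Item 0.59 -> new Bin 6
Total bins used = 6

6


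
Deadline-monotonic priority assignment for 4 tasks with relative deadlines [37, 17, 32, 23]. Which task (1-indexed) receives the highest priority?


Sort tasks by relative deadline (ascending):
  Task 2: deadline = 17
  Task 4: deadline = 23
  Task 3: deadline = 32
  Task 1: deadline = 37
Priority order (highest first): [2, 4, 3, 1]
Highest priority task = 2

2


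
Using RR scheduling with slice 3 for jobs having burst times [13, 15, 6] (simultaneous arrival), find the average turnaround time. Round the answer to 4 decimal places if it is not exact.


Time quantum = 3
Execution trace:
  J1 runs 3 units, time = 3
  J2 runs 3 units, time = 6
  J3 runs 3 units, time = 9
  J1 runs 3 units, time = 12
  J2 runs 3 units, time = 15
  J3 runs 3 units, time = 18
  J1 runs 3 units, time = 21
  J2 runs 3 units, time = 24
  J1 runs 3 units, time = 27
  J2 runs 3 units, time = 30
  J1 runs 1 units, time = 31
  J2 runs 3 units, time = 34
Finish times: [31, 34, 18]
Average turnaround = 83/3 = 27.6667

27.6667


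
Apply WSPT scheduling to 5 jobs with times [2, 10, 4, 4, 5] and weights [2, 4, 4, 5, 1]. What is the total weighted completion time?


Compute p/w ratios and sort ascending (WSPT): [(4, 5), (2, 2), (4, 4), (10, 4), (5, 1)]
Compute weighted completion times:
  Job (p=4,w=5): C=4, w*C=5*4=20
  Job (p=2,w=2): C=6, w*C=2*6=12
  Job (p=4,w=4): C=10, w*C=4*10=40
  Job (p=10,w=4): C=20, w*C=4*20=80
  Job (p=5,w=1): C=25, w*C=1*25=25
Total weighted completion time = 177

177


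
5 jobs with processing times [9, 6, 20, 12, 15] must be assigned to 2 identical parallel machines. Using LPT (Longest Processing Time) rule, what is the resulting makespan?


Sort jobs in decreasing order (LPT): [20, 15, 12, 9, 6]
Assign each job to the least loaded machine:
  Machine 1: jobs [20, 9], load = 29
  Machine 2: jobs [15, 12, 6], load = 33
Makespan = max load = 33

33


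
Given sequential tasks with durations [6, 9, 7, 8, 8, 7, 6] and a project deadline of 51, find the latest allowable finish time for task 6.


LF(activity 6) = deadline - sum of successor durations
Successors: activities 7 through 7 with durations [6]
Sum of successor durations = 6
LF = 51 - 6 = 45

45


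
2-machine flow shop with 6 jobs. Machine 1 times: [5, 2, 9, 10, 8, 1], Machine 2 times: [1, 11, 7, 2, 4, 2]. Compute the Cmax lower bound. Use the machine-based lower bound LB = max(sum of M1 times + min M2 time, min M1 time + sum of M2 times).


LB1 = sum(M1 times) + min(M2 times) = 35 + 1 = 36
LB2 = min(M1 times) + sum(M2 times) = 1 + 27 = 28
Lower bound = max(LB1, LB2) = max(36, 28) = 36

36


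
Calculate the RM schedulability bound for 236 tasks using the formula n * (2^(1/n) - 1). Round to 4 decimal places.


Compute 2^(1/236) = 1.0029413817
Subtract 1: 1.0029413817 - 1 = 0.0029413817
Multiply by n: 236 * 0.0029413817 = 0.6941660812
Round to 4 dp: 0.6942

0.6942


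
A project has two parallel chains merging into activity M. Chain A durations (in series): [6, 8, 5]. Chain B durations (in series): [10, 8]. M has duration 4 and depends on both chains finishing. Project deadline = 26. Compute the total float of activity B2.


Forward pass: ES(B2) = sum of predecessors on chain B = 10
EF = ES + duration = 10 + 8 = 18
Backward pass: LF(M) = deadline = 26; LS(M) = 26 - 4 = 22
LF(B2) = LS(M) - sum(successors on chain B) = 22 - 0 = 22
LS = LF - duration = 22 - 8 = 14
Total float = LS - ES = 14 - 10 = 4

4


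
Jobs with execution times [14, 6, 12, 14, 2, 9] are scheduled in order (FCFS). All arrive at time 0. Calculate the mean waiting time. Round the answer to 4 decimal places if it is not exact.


FCFS order (as given): [14, 6, 12, 14, 2, 9]
Waiting times:
  Job 1: wait = 0
  Job 2: wait = 14
  Job 3: wait = 20
  Job 4: wait = 32
  Job 5: wait = 46
  Job 6: wait = 48
Sum of waiting times = 160
Average waiting time = 160/6 = 26.6667

26.6667


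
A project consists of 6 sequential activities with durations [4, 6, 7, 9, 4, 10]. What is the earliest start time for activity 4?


Activity 4 starts after activities 1 through 3 complete.
Predecessor durations: [4, 6, 7]
ES = 4 + 6 + 7 = 17

17


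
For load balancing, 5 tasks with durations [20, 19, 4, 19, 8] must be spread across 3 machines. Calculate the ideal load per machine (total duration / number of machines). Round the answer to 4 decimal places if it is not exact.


Total processing time = 20 + 19 + 4 + 19 + 8 = 70
Number of machines = 3
Ideal balanced load = 70 / 3 = 23.3333

23.3333


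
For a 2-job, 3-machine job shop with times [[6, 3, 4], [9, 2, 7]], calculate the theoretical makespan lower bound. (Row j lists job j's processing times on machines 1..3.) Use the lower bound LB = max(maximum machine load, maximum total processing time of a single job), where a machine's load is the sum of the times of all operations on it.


Machine loads:
  Machine 1: 6 + 9 = 15
  Machine 2: 3 + 2 = 5
  Machine 3: 4 + 7 = 11
Max machine load = 15
Job totals:
  Job 1: 13
  Job 2: 18
Max job total = 18
Lower bound = max(15, 18) = 18

18


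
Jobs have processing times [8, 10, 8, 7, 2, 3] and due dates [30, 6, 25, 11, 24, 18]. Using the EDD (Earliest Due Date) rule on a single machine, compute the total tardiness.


Sort by due date (EDD order): [(10, 6), (7, 11), (3, 18), (2, 24), (8, 25), (8, 30)]
Compute completion times and tardiness:
  Job 1: p=10, d=6, C=10, tardiness=max(0,10-6)=4
  Job 2: p=7, d=11, C=17, tardiness=max(0,17-11)=6
  Job 3: p=3, d=18, C=20, tardiness=max(0,20-18)=2
  Job 4: p=2, d=24, C=22, tardiness=max(0,22-24)=0
  Job 5: p=8, d=25, C=30, tardiness=max(0,30-25)=5
  Job 6: p=8, d=30, C=38, tardiness=max(0,38-30)=8
Total tardiness = 25

25


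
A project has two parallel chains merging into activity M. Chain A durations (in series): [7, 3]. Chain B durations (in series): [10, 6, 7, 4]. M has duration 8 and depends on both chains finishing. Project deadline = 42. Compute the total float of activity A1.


Forward pass: ES(A1) = sum of predecessors on chain A = 0
EF = ES + duration = 0 + 7 = 7
Backward pass: LF(M) = deadline = 42; LS(M) = 42 - 8 = 34
LF(A1) = LS(M) - sum(successors on chain A) = 34 - 3 = 31
LS = LF - duration = 31 - 7 = 24
Total float = LS - ES = 24 - 0 = 24

24


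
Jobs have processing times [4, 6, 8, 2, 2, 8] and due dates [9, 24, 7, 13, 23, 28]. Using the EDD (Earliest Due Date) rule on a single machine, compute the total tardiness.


Sort by due date (EDD order): [(8, 7), (4, 9), (2, 13), (2, 23), (6, 24), (8, 28)]
Compute completion times and tardiness:
  Job 1: p=8, d=7, C=8, tardiness=max(0,8-7)=1
  Job 2: p=4, d=9, C=12, tardiness=max(0,12-9)=3
  Job 3: p=2, d=13, C=14, tardiness=max(0,14-13)=1
  Job 4: p=2, d=23, C=16, tardiness=max(0,16-23)=0
  Job 5: p=6, d=24, C=22, tardiness=max(0,22-24)=0
  Job 6: p=8, d=28, C=30, tardiness=max(0,30-28)=2
Total tardiness = 7

7


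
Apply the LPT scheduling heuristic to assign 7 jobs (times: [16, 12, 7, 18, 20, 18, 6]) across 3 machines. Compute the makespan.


Sort jobs in decreasing order (LPT): [20, 18, 18, 16, 12, 7, 6]
Assign each job to the least loaded machine:
  Machine 1: jobs [20, 7, 6], load = 33
  Machine 2: jobs [18, 16], load = 34
  Machine 3: jobs [18, 12], load = 30
Makespan = max load = 34

34


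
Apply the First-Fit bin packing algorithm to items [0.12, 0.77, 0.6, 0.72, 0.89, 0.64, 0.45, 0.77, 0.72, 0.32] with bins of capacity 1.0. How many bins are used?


Place items sequentially using First-Fit:
  Item 0.12 -> new Bin 1
  Item 0.77 -> Bin 1 (now 0.89)
  Item 0.6 -> new Bin 2
  Item 0.72 -> new Bin 3
  Item 0.89 -> new Bin 4
  Item 0.64 -> new Bin 5
  Item 0.45 -> new Bin 6
  Item 0.77 -> new Bin 7
  Item 0.72 -> new Bin 8
  Item 0.32 -> Bin 2 (now 0.92)
Total bins used = 8

8


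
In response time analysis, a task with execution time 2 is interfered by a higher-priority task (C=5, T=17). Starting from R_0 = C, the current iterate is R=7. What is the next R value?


R_next = C + ceil(R_prev / T_hp) * C_hp
ceil(7 / 17) = ceil(0.4118) = 1
Interference = 1 * 5 = 5
R_next = 2 + 5 = 7
R_next = R_prev, so the iteration has converged (response time = 7).

7


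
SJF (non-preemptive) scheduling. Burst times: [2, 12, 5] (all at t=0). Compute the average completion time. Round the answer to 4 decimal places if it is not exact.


SJF order (ascending): [2, 5, 12]
Completion times:
  Job 1: burst=2, C=2
  Job 2: burst=5, C=7
  Job 3: burst=12, C=19
Average completion = 28/3 = 9.3333

9.3333


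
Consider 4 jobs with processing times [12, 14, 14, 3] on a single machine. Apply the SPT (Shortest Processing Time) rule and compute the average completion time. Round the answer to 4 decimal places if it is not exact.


Sort jobs by processing time (SPT order): [3, 12, 14, 14]
Compute completion times sequentially:
  Job 1: processing = 3, completes at 3
  Job 2: processing = 12, completes at 15
  Job 3: processing = 14, completes at 29
  Job 4: processing = 14, completes at 43
Sum of completion times = 90
Average completion time = 90/4 = 22.5

22.5


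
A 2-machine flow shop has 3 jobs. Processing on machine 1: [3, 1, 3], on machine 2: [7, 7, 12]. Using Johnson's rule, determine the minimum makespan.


Apply Johnson's rule:
  Group 1 (a <= b): [(2, 1, 7), (1, 3, 7), (3, 3, 12)]
  Group 2 (a > b): []
Optimal job order: [2, 1, 3]
Schedule:
  Job 2: M1 done at 1, M2 done at 8
  Job 1: M1 done at 4, M2 done at 15
  Job 3: M1 done at 7, M2 done at 27
Makespan = 27

27


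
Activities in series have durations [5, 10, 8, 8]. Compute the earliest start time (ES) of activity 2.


Activity 2 starts after activities 1 through 1 complete.
Predecessor durations: [5]
ES = 5 = 5

5


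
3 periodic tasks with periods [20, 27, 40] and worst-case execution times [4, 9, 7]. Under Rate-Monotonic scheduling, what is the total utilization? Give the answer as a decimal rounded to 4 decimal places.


Compute individual utilizations (exact fractions):
  Task 1: C/T = 4/20 = 1/5 (approx. 0.2)
  Task 2: C/T = 9/27 = 1/3 (approx. 0.3333)
  Task 3: C/T = 7/40 (approx. 0.175)
Total utilization U = 1/5 + 1/3 + 7/40 = 17/24
Rounded to 4 decimal places: U = 0.7083
RM (Liu & Layland) bound for 3 tasks = 0.779763; compare with U = 17/24 (approx. 0.708333)
U <= bound, so schedulable by RM sufficient condition.

0.7083


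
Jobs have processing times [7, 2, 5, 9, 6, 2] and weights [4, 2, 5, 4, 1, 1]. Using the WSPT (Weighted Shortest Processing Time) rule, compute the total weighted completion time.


Compute p/w ratios and sort ascending (WSPT): [(2, 2), (5, 5), (7, 4), (2, 1), (9, 4), (6, 1)]
Compute weighted completion times:
  Job (p=2,w=2): C=2, w*C=2*2=4
  Job (p=5,w=5): C=7, w*C=5*7=35
  Job (p=7,w=4): C=14, w*C=4*14=56
  Job (p=2,w=1): C=16, w*C=1*16=16
  Job (p=9,w=4): C=25, w*C=4*25=100
  Job (p=6,w=1): C=31, w*C=1*31=31
Total weighted completion time = 242

242


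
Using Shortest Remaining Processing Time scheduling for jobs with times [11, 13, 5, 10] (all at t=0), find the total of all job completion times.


Since all jobs arrive at t=0, SRPT equals SPT ordering.
SPT order: [5, 10, 11, 13]
Completion times:
  Job 1: p=5, C=5
  Job 2: p=10, C=15
  Job 3: p=11, C=26
  Job 4: p=13, C=39
Total completion time = 5 + 15 + 26 + 39 = 85

85


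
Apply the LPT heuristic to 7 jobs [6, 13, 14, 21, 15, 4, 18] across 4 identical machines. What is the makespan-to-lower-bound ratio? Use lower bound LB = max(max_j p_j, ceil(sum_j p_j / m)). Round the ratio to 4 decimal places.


LPT order: [21, 18, 15, 14, 13, 6, 4]
Machine loads after assignment: [21, 22, 21, 27]
LPT makespan = 27
Lower bound = max(max_job, ceil(total/4)) = max(21, 23) = 23
Ratio = 27 / 23 = 1.1739

1.1739


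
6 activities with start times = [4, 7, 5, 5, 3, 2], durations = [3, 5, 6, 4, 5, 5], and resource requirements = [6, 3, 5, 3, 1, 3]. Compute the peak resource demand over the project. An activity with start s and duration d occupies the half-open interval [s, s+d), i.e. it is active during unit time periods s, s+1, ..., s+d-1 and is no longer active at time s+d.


Each activity i is active on [start_i, start_i + duration_i).
Compute total resource usage per time slot:
  t=0: active resources = [], total = 0
  t=1: active resources = [], total = 0
  t=2: active resources = [3], total = 3
  t=3: active resources = [1, 3], total = 4
  t=4: active resources = [6, 1, 3], total = 10
  t=5: active resources = [6, 5, 3, 1, 3], total = 18
  t=6: active resources = [6, 5, 3, 1, 3], total = 18
  t=7: active resources = [3, 5, 3, 1], total = 12
  t=8: active resources = [3, 5, 3], total = 11
  t=9: active resources = [3, 5], total = 8
  t=10: active resources = [3, 5], total = 8
  t=11: active resources = [3], total = 3
Peak resource demand = 18

18


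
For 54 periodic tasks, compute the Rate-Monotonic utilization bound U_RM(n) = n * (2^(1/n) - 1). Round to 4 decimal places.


Compute 2^(1/54) = 1.0129187947
Subtract 1: 1.0129187947 - 1 = 0.0129187947
Multiply by n: 54 * 0.0129187947 = 0.6976149138
Round to 4 dp: 0.6976

0.6976


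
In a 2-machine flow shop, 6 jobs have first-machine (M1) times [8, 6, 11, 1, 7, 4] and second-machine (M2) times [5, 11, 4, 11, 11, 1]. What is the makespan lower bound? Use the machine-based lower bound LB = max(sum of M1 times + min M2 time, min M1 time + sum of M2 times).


LB1 = sum(M1 times) + min(M2 times) = 37 + 1 = 38
LB2 = min(M1 times) + sum(M2 times) = 1 + 43 = 44
Lower bound = max(LB1, LB2) = max(38, 44) = 44

44


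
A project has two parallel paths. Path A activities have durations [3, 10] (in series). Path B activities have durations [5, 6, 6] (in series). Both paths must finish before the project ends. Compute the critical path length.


Path A total = 3 + 10 = 13
Path B total = 5 + 6 + 6 = 17
Critical path = longest path = max(13, 17) = 17

17


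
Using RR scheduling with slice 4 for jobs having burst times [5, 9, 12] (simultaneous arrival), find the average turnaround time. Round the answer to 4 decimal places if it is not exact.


Time quantum = 4
Execution trace:
  J1 runs 4 units, time = 4
  J2 runs 4 units, time = 8
  J3 runs 4 units, time = 12
  J1 runs 1 units, time = 13
  J2 runs 4 units, time = 17
  J3 runs 4 units, time = 21
  J2 runs 1 units, time = 22
  J3 runs 4 units, time = 26
Finish times: [13, 22, 26]
Average turnaround = 61/3 = 20.3333

20.3333


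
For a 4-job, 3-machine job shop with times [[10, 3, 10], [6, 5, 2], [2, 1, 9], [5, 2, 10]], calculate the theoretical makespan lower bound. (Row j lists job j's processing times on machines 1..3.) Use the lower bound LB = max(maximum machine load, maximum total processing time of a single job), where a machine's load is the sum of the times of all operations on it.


Machine loads:
  Machine 1: 10 + 6 + 2 + 5 = 23
  Machine 2: 3 + 5 + 1 + 2 = 11
  Machine 3: 10 + 2 + 9 + 10 = 31
Max machine load = 31
Job totals:
  Job 1: 23
  Job 2: 13
  Job 3: 12
  Job 4: 17
Max job total = 23
Lower bound = max(31, 23) = 31

31


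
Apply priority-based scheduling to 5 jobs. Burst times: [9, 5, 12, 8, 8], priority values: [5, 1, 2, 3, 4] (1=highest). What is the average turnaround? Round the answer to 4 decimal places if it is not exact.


Sort by priority (ascending = highest first):
Order: [(1, 5), (2, 12), (3, 8), (4, 8), (5, 9)]
Completion times:
  Priority 1, burst=5, C=5
  Priority 2, burst=12, C=17
  Priority 3, burst=8, C=25
  Priority 4, burst=8, C=33
  Priority 5, burst=9, C=42
Average turnaround = 122/5 = 24.4

24.4


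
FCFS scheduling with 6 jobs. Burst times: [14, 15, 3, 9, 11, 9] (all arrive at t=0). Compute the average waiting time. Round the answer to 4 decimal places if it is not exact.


FCFS order (as given): [14, 15, 3, 9, 11, 9]
Waiting times:
  Job 1: wait = 0
  Job 2: wait = 14
  Job 3: wait = 29
  Job 4: wait = 32
  Job 5: wait = 41
  Job 6: wait = 52
Sum of waiting times = 168
Average waiting time = 168/6 = 28.0

28.0


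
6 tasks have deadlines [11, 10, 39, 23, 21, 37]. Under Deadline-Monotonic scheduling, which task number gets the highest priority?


Sort tasks by relative deadline (ascending):
  Task 2: deadline = 10
  Task 1: deadline = 11
  Task 5: deadline = 21
  Task 4: deadline = 23
  Task 6: deadline = 37
  Task 3: deadline = 39
Priority order (highest first): [2, 1, 5, 4, 6, 3]
Highest priority task = 2

2


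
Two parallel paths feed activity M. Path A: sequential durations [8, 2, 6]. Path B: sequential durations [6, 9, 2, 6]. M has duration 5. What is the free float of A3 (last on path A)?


ES(A3) = sum of predecessors on chain A = 10
EF(A3) = ES + duration = 10 + 6 = 16
Successor of A3 is M. ES(M) = max(sum(A), sum(B)) = max(16, 23) = 23
Free float = ES(successor) - EF(current) = 23 - 16 = 7

7


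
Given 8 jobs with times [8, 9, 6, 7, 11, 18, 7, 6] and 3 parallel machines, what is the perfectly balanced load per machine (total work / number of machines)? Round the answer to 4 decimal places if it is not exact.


Total processing time = 8 + 9 + 6 + 7 + 11 + 18 + 7 + 6 = 72
Number of machines = 3
Ideal balanced load = 72 / 3 = 24.0

24.0


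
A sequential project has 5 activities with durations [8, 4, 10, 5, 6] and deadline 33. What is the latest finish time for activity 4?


LF(activity 4) = deadline - sum of successor durations
Successors: activities 5 through 5 with durations [6]
Sum of successor durations = 6
LF = 33 - 6 = 27

27


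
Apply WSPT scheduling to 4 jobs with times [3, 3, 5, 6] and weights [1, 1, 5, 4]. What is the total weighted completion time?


Compute p/w ratios and sort ascending (WSPT): [(5, 5), (6, 4), (3, 1), (3, 1)]
Compute weighted completion times:
  Job (p=5,w=5): C=5, w*C=5*5=25
  Job (p=6,w=4): C=11, w*C=4*11=44
  Job (p=3,w=1): C=14, w*C=1*14=14
  Job (p=3,w=1): C=17, w*C=1*17=17
Total weighted completion time = 100

100


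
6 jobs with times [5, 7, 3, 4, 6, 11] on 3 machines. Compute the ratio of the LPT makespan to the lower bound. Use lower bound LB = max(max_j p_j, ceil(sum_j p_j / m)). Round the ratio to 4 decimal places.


LPT order: [11, 7, 6, 5, 4, 3]
Machine loads after assignment: [14, 11, 11]
LPT makespan = 14
Lower bound = max(max_job, ceil(total/3)) = max(11, 12) = 12
Ratio = 14 / 12 = 1.1667

1.1667


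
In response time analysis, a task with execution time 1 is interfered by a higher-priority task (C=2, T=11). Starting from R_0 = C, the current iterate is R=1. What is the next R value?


R_next = C + ceil(R_prev / T_hp) * C_hp
ceil(1 / 11) = ceil(0.0909) = 1
Interference = 1 * 2 = 2
R_next = 1 + 2 = 3

3


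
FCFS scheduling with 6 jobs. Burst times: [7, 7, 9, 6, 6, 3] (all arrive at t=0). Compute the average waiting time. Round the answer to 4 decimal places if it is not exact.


FCFS order (as given): [7, 7, 9, 6, 6, 3]
Waiting times:
  Job 1: wait = 0
  Job 2: wait = 7
  Job 3: wait = 14
  Job 4: wait = 23
  Job 5: wait = 29
  Job 6: wait = 35
Sum of waiting times = 108
Average waiting time = 108/6 = 18.0

18.0


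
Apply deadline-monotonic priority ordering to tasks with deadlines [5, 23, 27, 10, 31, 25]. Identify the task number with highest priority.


Sort tasks by relative deadline (ascending):
  Task 1: deadline = 5
  Task 4: deadline = 10
  Task 2: deadline = 23
  Task 6: deadline = 25
  Task 3: deadline = 27
  Task 5: deadline = 31
Priority order (highest first): [1, 4, 2, 6, 3, 5]
Highest priority task = 1

1


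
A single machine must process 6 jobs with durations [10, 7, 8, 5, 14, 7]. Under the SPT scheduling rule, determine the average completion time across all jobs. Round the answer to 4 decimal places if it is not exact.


Sort jobs by processing time (SPT order): [5, 7, 7, 8, 10, 14]
Compute completion times sequentially:
  Job 1: processing = 5, completes at 5
  Job 2: processing = 7, completes at 12
  Job 3: processing = 7, completes at 19
  Job 4: processing = 8, completes at 27
  Job 5: processing = 10, completes at 37
  Job 6: processing = 14, completes at 51
Sum of completion times = 151
Average completion time = 151/6 = 25.1667

25.1667


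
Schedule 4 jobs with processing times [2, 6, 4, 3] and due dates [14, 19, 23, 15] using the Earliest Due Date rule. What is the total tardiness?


Sort by due date (EDD order): [(2, 14), (3, 15), (6, 19), (4, 23)]
Compute completion times and tardiness:
  Job 1: p=2, d=14, C=2, tardiness=max(0,2-14)=0
  Job 2: p=3, d=15, C=5, tardiness=max(0,5-15)=0
  Job 3: p=6, d=19, C=11, tardiness=max(0,11-19)=0
  Job 4: p=4, d=23, C=15, tardiness=max(0,15-23)=0
Total tardiness = 0

0


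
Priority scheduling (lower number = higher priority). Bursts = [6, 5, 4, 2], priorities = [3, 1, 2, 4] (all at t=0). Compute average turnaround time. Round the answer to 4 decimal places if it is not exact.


Sort by priority (ascending = highest first):
Order: [(1, 5), (2, 4), (3, 6), (4, 2)]
Completion times:
  Priority 1, burst=5, C=5
  Priority 2, burst=4, C=9
  Priority 3, burst=6, C=15
  Priority 4, burst=2, C=17
Average turnaround = 46/4 = 11.5

11.5


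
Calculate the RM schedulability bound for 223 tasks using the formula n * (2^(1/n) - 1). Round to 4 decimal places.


Compute 2^(1/223) = 1.0031131190
Subtract 1: 1.0031131190 - 1 = 0.0031131190
Multiply by n: 223 * 0.0031131190 = 0.6942255370
Round to 4 dp: 0.6942

0.6942


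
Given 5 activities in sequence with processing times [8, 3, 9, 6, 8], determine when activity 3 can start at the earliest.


Activity 3 starts after activities 1 through 2 complete.
Predecessor durations: [8, 3]
ES = 8 + 3 = 11

11


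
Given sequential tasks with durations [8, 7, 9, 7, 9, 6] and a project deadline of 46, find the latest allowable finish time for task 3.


LF(activity 3) = deadline - sum of successor durations
Successors: activities 4 through 6 with durations [7, 9, 6]
Sum of successor durations = 22
LF = 46 - 22 = 24

24


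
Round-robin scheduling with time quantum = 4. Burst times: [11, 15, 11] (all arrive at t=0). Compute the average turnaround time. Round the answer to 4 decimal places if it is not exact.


Time quantum = 4
Execution trace:
  J1 runs 4 units, time = 4
  J2 runs 4 units, time = 8
  J3 runs 4 units, time = 12
  J1 runs 4 units, time = 16
  J2 runs 4 units, time = 20
  J3 runs 4 units, time = 24
  J1 runs 3 units, time = 27
  J2 runs 4 units, time = 31
  J3 runs 3 units, time = 34
  J2 runs 3 units, time = 37
Finish times: [27, 37, 34]
Average turnaround = 98/3 = 32.6667

32.6667


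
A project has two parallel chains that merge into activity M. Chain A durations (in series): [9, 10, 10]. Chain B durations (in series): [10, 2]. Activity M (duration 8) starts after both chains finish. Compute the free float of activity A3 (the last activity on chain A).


ES(A3) = sum of predecessors on chain A = 19
EF(A3) = ES + duration = 19 + 10 = 29
Successor of A3 is M. ES(M) = max(sum(A), sum(B)) = max(29, 12) = 29
Free float = ES(successor) - EF(current) = 29 - 29 = 0

0


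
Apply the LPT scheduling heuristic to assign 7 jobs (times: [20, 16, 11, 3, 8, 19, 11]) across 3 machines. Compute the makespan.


Sort jobs in decreasing order (LPT): [20, 19, 16, 11, 11, 8, 3]
Assign each job to the least loaded machine:
  Machine 1: jobs [20, 8], load = 28
  Machine 2: jobs [19, 11], load = 30
  Machine 3: jobs [16, 11, 3], load = 30
Makespan = max load = 30

30


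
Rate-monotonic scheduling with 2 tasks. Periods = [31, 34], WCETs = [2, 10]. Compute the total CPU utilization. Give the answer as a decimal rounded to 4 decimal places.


Compute individual utilizations (exact fractions):
  Task 1: C/T = 2/31 (approx. 0.0645)
  Task 2: C/T = 10/34 = 5/17 (approx. 0.2941)
Total utilization U = 2/31 + 5/17 = 189/527
Rounded to 4 decimal places: U = 0.3586
RM (Liu & Layland) bound for 2 tasks = 0.828427; compare with U = 189/527 (approx. 0.358634)
U <= bound, so schedulable by RM sufficient condition.

0.3586


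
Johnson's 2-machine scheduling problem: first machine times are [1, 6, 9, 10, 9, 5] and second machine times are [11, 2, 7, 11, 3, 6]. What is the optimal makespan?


Apply Johnson's rule:
  Group 1 (a <= b): [(1, 1, 11), (6, 5, 6), (4, 10, 11)]
  Group 2 (a > b): [(3, 9, 7), (5, 9, 3), (2, 6, 2)]
Optimal job order: [1, 6, 4, 3, 5, 2]
Schedule:
  Job 1: M1 done at 1, M2 done at 12
  Job 6: M1 done at 6, M2 done at 18
  Job 4: M1 done at 16, M2 done at 29
  Job 3: M1 done at 25, M2 done at 36
  Job 5: M1 done at 34, M2 done at 39
  Job 2: M1 done at 40, M2 done at 42
Makespan = 42

42


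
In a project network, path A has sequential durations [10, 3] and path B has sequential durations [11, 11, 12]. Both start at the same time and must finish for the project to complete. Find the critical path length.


Path A total = 10 + 3 = 13
Path B total = 11 + 11 + 12 = 34
Critical path = longest path = max(13, 34) = 34

34


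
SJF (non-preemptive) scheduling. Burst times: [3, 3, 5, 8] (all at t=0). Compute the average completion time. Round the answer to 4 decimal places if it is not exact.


SJF order (ascending): [3, 3, 5, 8]
Completion times:
  Job 1: burst=3, C=3
  Job 2: burst=3, C=6
  Job 3: burst=5, C=11
  Job 4: burst=8, C=19
Average completion = 39/4 = 9.75

9.75


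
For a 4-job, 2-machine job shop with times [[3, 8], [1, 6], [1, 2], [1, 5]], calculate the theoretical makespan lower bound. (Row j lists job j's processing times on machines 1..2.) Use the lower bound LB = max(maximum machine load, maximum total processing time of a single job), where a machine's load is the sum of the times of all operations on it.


Machine loads:
  Machine 1: 3 + 1 + 1 + 1 = 6
  Machine 2: 8 + 6 + 2 + 5 = 21
Max machine load = 21
Job totals:
  Job 1: 11
  Job 2: 7
  Job 3: 3
  Job 4: 6
Max job total = 11
Lower bound = max(21, 11) = 21

21


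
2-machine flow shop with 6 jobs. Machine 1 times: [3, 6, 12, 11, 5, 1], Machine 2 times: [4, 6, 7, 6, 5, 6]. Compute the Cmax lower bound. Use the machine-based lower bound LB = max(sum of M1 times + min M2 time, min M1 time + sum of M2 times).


LB1 = sum(M1 times) + min(M2 times) = 38 + 4 = 42
LB2 = min(M1 times) + sum(M2 times) = 1 + 34 = 35
Lower bound = max(LB1, LB2) = max(42, 35) = 42

42


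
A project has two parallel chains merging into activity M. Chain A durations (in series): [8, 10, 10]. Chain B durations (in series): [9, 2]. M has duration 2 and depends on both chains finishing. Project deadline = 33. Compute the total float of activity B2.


Forward pass: ES(B2) = sum of predecessors on chain B = 9
EF = ES + duration = 9 + 2 = 11
Backward pass: LF(M) = deadline = 33; LS(M) = 33 - 2 = 31
LF(B2) = LS(M) - sum(successors on chain B) = 31 - 0 = 31
LS = LF - duration = 31 - 2 = 29
Total float = LS - ES = 29 - 9 = 20

20


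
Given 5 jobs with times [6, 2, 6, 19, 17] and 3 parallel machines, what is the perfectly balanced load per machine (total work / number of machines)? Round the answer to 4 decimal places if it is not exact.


Total processing time = 6 + 2 + 6 + 19 + 17 = 50
Number of machines = 3
Ideal balanced load = 50 / 3 = 16.6667

16.6667


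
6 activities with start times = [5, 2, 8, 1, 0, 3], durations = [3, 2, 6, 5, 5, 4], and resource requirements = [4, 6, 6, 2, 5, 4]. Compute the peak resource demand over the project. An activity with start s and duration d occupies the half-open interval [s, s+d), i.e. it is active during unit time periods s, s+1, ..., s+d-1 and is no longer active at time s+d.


Each activity i is active on [start_i, start_i + duration_i).
Compute total resource usage per time slot:
  t=0: active resources = [5], total = 5
  t=1: active resources = [2, 5], total = 7
  t=2: active resources = [6, 2, 5], total = 13
  t=3: active resources = [6, 2, 5, 4], total = 17
  t=4: active resources = [2, 5, 4], total = 11
  t=5: active resources = [4, 2, 4], total = 10
  t=6: active resources = [4, 4], total = 8
  t=7: active resources = [4], total = 4
  t=8: active resources = [6], total = 6
  t=9: active resources = [6], total = 6
  t=10: active resources = [6], total = 6
  t=11: active resources = [6], total = 6
  t=12: active resources = [6], total = 6
  t=13: active resources = [6], total = 6
Peak resource demand = 17

17


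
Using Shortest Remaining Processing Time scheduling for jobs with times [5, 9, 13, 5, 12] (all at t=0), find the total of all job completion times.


Since all jobs arrive at t=0, SRPT equals SPT ordering.
SPT order: [5, 5, 9, 12, 13]
Completion times:
  Job 1: p=5, C=5
  Job 2: p=5, C=10
  Job 3: p=9, C=19
  Job 4: p=12, C=31
  Job 5: p=13, C=44
Total completion time = 5 + 10 + 19 + 31 + 44 = 109

109


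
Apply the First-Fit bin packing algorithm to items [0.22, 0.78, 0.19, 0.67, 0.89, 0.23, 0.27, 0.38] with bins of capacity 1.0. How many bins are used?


Place items sequentially using First-Fit:
  Item 0.22 -> new Bin 1
  Item 0.78 -> Bin 1 (now 1.0)
  Item 0.19 -> new Bin 2
  Item 0.67 -> Bin 2 (now 0.86)
  Item 0.89 -> new Bin 3
  Item 0.23 -> new Bin 4
  Item 0.27 -> Bin 4 (now 0.5)
  Item 0.38 -> Bin 4 (now 0.88)
Total bins used = 4

4


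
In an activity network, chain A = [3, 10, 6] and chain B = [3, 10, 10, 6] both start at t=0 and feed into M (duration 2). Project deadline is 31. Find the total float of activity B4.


Forward pass: ES(B4) = sum of predecessors on chain B = 23
EF = ES + duration = 23 + 6 = 29
Backward pass: LF(M) = deadline = 31; LS(M) = 31 - 2 = 29
LF(B4) = LS(M) - sum(successors on chain B) = 29 - 0 = 29
LS = LF - duration = 29 - 6 = 23
Total float = LS - ES = 23 - 23 = 0

0


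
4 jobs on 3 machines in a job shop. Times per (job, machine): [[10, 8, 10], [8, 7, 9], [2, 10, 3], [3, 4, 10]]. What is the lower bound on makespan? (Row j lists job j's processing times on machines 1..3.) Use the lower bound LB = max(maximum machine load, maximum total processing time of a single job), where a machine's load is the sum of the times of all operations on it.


Machine loads:
  Machine 1: 10 + 8 + 2 + 3 = 23
  Machine 2: 8 + 7 + 10 + 4 = 29
  Machine 3: 10 + 9 + 3 + 10 = 32
Max machine load = 32
Job totals:
  Job 1: 28
  Job 2: 24
  Job 3: 15
  Job 4: 17
Max job total = 28
Lower bound = max(32, 28) = 32

32


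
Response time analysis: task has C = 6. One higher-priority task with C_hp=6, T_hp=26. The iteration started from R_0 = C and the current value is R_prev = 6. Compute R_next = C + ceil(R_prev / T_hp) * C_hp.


R_next = C + ceil(R_prev / T_hp) * C_hp
ceil(6 / 26) = ceil(0.2308) = 1
Interference = 1 * 6 = 6
R_next = 6 + 6 = 12

12


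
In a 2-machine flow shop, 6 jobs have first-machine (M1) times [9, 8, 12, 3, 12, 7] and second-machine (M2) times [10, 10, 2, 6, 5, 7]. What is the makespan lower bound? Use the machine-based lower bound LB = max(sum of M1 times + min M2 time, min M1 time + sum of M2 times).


LB1 = sum(M1 times) + min(M2 times) = 51 + 2 = 53
LB2 = min(M1 times) + sum(M2 times) = 3 + 40 = 43
Lower bound = max(LB1, LB2) = max(53, 43) = 53

53
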